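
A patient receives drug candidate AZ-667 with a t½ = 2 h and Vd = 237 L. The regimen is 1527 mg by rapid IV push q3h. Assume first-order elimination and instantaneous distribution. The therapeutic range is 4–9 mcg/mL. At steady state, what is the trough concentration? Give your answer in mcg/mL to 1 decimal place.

3.5 mcg/mL

k = ln2/t½ = ln2/2 ≈ 0.346574 h⁻¹; fraction remaining f = e^(−kτ) = e^(−0.346574×3) ≈ 0.3536.
At steady state, accumulation factor R = 1/(1 − e^(−kτ)) ≈ 1.5470.
Each bolus raises the concentration by D/Vd = 1527/237 ≈ 6.443 mcg/mL.
Steady-state peak Cmax,ss = C₀·R ≈ 6.443 × 1.5470 ≈ 9.967 mcg/mL.
One interval later, Cmin,ss = Cmax,ss·e^(−kτ) ≈ 9.967 × 0.3536 ≈ 3.524 mcg/mL.
Trough 3.5 mcg/mL vs MEC 4 mcg/mL: subtherapeutic.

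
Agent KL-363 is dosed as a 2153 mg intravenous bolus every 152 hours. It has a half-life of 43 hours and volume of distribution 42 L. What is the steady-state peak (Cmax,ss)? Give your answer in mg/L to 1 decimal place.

56.1 mg/L

k = ln2/t½ = ln2/43 ≈ 0.016120 h⁻¹; fraction remaining f = e^(−kτ) = e^(−0.016120×152) ≈ 0.0863.
Accumulation ratio R = 1/(1 − f) ≈ 1/0.9137 ≈ 1.0945.
Single-dose peak C₀ = D/Vd = 2153/42 ≈ 51.262 mg/L.
Cmax,ss = C₀/(1 − f) ≈ 51.262/0.9137 ≈ 56.104 mg/L.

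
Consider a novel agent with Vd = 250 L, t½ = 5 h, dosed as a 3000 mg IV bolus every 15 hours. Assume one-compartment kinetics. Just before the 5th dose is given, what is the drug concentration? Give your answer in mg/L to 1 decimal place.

1.7 mg/L

f = (1/2)^(τ/t½) = (1/2)^(15/5) ≈ 0.1250.
C₀ = D/Vd = 3000/250 ≈ 12.000 mg/L.
Before the 5th dose, 4 doses have been given. Superposition: Cmin = C₀·(f + f² + … + f^4).
≈ 12.000 × (0.1250 + 0.0156 + 0.0020 + 0.0002) ≈ 12.000 × 0.1428 ≈ 1.714 mg/L.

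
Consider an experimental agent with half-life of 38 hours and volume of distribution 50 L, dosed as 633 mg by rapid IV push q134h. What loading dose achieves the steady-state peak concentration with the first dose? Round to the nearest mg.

693 mg

f = (1/2)^(134/38) ≈ 0.086791; accumulation ratio R = 1/(1−f) ≈ 1.09504.
Loading dose to hit Cmax,ss on first dose: D_load = D_maint·R ≈ 633 × 1.09504 ≈ 693.16 mg.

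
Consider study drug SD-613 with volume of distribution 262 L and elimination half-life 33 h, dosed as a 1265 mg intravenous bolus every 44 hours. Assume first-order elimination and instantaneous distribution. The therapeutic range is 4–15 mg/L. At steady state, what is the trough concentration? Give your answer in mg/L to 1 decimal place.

3.2 mg/L

k = ln2/t½ = ln2/33 ≈ 0.021004 h⁻¹; fraction remaining f = e^(−kτ) = e^(−0.021004×44) ≈ 0.3969.
Each bolus raises the concentration by D/Vd = 1265/262 ≈ 4.828 mg/L.
Steady-state trough Cmin,ss = C₀·f/(1−f) ≈ 4.828 × 0.3969/0.6031 ≈ 3.177 mg/L.
Trough 3.2 mg/L vs MEC 4 mg/L: subtherapeutic.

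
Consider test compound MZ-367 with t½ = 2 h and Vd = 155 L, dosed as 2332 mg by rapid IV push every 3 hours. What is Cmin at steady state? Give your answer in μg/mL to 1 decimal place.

8.2 μg/mL

τ/t½ = 3/2 ≈ 1.5, so fraction remaining f = (1/2)^(3/2) ≈ 0.3536.
Accumulation ratio R = 1/(1 − f) ≈ 1/0.6464 ≈ 1.5470.
Single-dose peak C₀ = D/Vd = 2332/155 ≈ 15.045 μg/mL.
Cmax,ss = C₀/(1 − f) ≈ 15.045/0.6464 ≈ 23.275 μg/mL.
Steady-state trough Cmin,ss = Cmax,ss·f ≈ 23.275 × 0.3536 ≈ 8.230 μg/mL.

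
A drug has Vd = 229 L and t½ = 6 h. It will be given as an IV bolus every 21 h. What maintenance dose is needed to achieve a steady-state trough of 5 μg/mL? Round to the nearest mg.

τ/t½ = 21/6 ≈ 3.5, so f = (1/2)^(21/6) ≈ 0.088388.
Cmin,ss = (D/Vd)·f/(1−f), so D = Cmin,ss·Vd·(1−f)/f.
D = 5 × 229 × (1−f)/f ≈ 5 × 229 × 10.31375 ≈ 11809.24 mg.

11809 mg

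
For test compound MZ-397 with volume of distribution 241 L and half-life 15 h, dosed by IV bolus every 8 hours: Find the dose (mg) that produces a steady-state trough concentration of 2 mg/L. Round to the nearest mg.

τ/t½ = 8/15 ≈ 0.53333, so f = (1/2)^(8/15) ≈ 0.690956.
Cmin,ss = (D/Vd)·f/(1−f), so D = Cmin,ss·Vd·(1−f)/f.
D = 2 × 241 × (1−f)/f ≈ 2 × 241 × 0.44727 ≈ 215.58 mg.

216 mg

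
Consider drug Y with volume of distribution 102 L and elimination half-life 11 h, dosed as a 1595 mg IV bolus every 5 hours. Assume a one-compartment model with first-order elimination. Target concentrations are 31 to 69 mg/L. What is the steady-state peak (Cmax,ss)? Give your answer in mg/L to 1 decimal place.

57.9 mg/L

k = ln2/t½ = ln2/11 ≈ 0.063013 h⁻¹; fraction remaining f = e^(−kτ) = e^(−0.063013×5) ≈ 0.7297.
At steady state, accumulation factor R = 1/(1 − e^(−kτ)) ≈ 3.6996.
Each bolus raises the concentration by D/Vd = 1595/102 ≈ 15.637 mg/L.
Steady-state peak Cmax,ss = C₀·R ≈ 15.637 × 3.6996 ≈ 57.851 mg/L.
Peak 57.9 mg/L vs MTC 69 mg/L: below toxic threshold.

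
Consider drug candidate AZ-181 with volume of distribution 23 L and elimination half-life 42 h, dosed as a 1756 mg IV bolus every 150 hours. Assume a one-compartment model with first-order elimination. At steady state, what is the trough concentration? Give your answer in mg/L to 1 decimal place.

7.0 mg/L

k = ln2/t½ = ln2/42 ≈ 0.016504 h⁻¹; fraction remaining f = e^(−kτ) = e^(−0.016504×150) ≈ 0.0841.
Each bolus raises the concentration by D/Vd = 1756/23 ≈ 76.348 mg/L.
Steady-state trough Cmin,ss = C₀·f/(1−f) ≈ 76.348 × 0.0841/0.9159 ≈ 7.010 mg/L.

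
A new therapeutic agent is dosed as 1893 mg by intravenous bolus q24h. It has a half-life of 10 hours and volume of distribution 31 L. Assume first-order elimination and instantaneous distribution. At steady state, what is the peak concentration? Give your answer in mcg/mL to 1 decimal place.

Over one 24-h interval, 24/10 ≈ 2.4 half-lives elapse, leaving f ≈ 0.1895 of each dose.
Accumulation ratio R = 1/(1 − f) ≈ 1/0.8105 ≈ 1.2338.
Single-dose peak C₀ = D/Vd = 1893/31 ≈ 61.065 mcg/mL.
Steady-state peak Cmax,ss = C₀·R ≈ 61.065 × 1.2338 ≈ 75.342 mcg/mL.

75.3 mcg/mL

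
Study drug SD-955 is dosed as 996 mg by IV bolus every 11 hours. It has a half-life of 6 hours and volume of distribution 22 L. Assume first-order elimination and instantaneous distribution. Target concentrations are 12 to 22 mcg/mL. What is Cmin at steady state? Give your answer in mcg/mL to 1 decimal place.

Over one 11-h interval, 11/6 ≈ 1.8333 half-lives elapse, leaving f ≈ 0.2806 of each dose.
Accumulation ratio R = 1/(1 − f) ≈ 1/0.7194 ≈ 1.3900.
Each bolus raises the concentration by D/Vd = 996/22 ≈ 45.273 mcg/mL.
Cmax,ss = C₀/(1 − f) ≈ 45.273/0.7194 ≈ 62.932 mcg/mL.
One interval later, Cmin,ss = Cmax,ss·e^(−kτ) ≈ 62.932 × 0.2806 ≈ 17.659 mcg/mL.
Trough 17.7 mcg/mL vs MEC 12 mcg/mL: adequate.

17.7 mcg/mL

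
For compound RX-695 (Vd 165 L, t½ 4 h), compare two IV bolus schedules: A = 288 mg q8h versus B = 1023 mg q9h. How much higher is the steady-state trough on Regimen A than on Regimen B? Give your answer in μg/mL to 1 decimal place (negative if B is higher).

Regimen A: f = (1/2)^(8/4) ≈ 0.2500; Cmin,ss = (288/165)·f/(1−f) ≈ 0.582 μg/mL.
Regimen B: f = (1/2)^(9/4) ≈ 0.2102; Cmin,ss = (1023/165)·f/(1−f) ≈ 1.650 μg/mL.
Difference ≈ 0.582 − 1.650 ≈ -1.068 μg/mL.

-1.1 μg/mL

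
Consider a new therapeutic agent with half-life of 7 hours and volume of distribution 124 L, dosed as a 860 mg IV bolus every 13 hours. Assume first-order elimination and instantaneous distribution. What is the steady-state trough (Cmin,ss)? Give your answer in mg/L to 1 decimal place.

2.6 mg/L

τ/t½ = 13/7 ≈ 1.8571, so fraction remaining f = (1/2)^(13/7) ≈ 0.2760.
Accumulation ratio R = 1/(1 − f) ≈ 1/0.7240 ≈ 1.3812.
Each bolus raises the concentration by D/Vd = 860/124 ≈ 6.935 mg/L.
Steady-state peak Cmax,ss = C₀·R ≈ 6.935 × 1.3812 ≈ 9.579 mg/L.
Steady-state trough Cmin,ss = Cmax,ss·f ≈ 9.579 × 0.2760 ≈ 2.644 mg/L.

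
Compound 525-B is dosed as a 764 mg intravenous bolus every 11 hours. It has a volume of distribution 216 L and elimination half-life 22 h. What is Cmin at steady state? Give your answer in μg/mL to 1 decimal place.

8.5 μg/mL

Over one 11-h interval, 11/22 ≈ 0.5 half-lives elapse, leaving f ≈ 0.7071 of each dose.
Accumulation ratio R = 1/(1 − f) ≈ 1/0.2929 ≈ 3.4141.
Single-dose peak C₀ = D/Vd = 764/216 ≈ 3.537 μg/mL.
Cmax,ss = C₀/(1 − f) ≈ 3.537/0.2929 ≈ 12.076 μg/mL.
One interval later, Cmin,ss = Cmax,ss·e^(−kτ) ≈ 12.076 × 0.7071 ≈ 8.539 μg/mL.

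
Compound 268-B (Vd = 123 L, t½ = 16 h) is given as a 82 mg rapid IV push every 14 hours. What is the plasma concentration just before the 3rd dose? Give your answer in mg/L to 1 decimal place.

0.6 mg/L

f = (1/2)^(τ/t½) = (1/2)^(14/16) ≈ 0.5453.
C₀ = D/Vd = 82/123 ≈ 0.667 mg/L.
Before the 3rd dose, 2 doses have been given. Superposition: Cmin = C₀·(f + f²).
≈ 0.667 × (0.5453 + 0.2974) ≈ 0.667 × 0.8427 ≈ 0.562 mg/L.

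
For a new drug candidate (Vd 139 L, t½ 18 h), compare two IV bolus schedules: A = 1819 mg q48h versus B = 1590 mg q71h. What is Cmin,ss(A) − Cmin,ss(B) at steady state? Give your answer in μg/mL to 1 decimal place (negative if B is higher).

1.7 μg/mL

Regimen A: f = (1/2)^(48/18) ≈ 0.1575; Cmin,ss = (1819/139)·f/(1−f) ≈ 2.446 μg/mL.
Regimen B: f = (1/2)^(71/18) ≈ 0.0650; Cmin,ss = (1590/139)·f/(1−f) ≈ 0.795 μg/mL.
Difference ≈ 2.446 − 0.795 ≈ 1.651 μg/mL.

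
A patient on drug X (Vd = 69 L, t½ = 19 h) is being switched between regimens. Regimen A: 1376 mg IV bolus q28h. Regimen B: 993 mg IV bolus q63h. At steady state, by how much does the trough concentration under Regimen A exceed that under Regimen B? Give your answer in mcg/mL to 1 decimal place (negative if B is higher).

9.6 mcg/mL

Regimen A: f = (1/2)^(28/19) ≈ 0.3601; Cmin,ss = (1376/69)·f/(1−f) ≈ 11.222 mcg/mL.
Regimen B: f = (1/2)^(63/19) ≈ 0.1004; Cmin,ss = (993/69)·f/(1−f) ≈ 1.606 mcg/mL.
Difference ≈ 11.222 − 1.606 ≈ 9.616 mcg/mL.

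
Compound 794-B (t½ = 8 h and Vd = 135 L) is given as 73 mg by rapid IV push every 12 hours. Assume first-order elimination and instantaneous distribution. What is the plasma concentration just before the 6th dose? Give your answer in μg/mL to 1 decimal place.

0.3 μg/mL

f = (1/2)^(τ/t½) = (1/2)^(12/8) ≈ 0.3536.
C₀ = D/Vd = 73/135 ≈ 0.541 μg/mL.
Before the 6th dose, 5 doses have been given. Superposition: Cmin = C₀·(f + f² + … + f^5).
≈ 0.541 × (0.3536 + 0.1250 + 0.0442 + 0.0156 + 0.0055) ≈ 0.541 × 0.5439 ≈ 0.294 μg/mL.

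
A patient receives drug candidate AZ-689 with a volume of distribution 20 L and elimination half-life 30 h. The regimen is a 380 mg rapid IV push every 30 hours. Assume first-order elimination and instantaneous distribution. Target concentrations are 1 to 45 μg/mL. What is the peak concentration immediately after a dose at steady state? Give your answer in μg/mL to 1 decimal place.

τ = 30 h = 1 half-life, so f = (1/2)^1 = 0.5.
Accumulation ratio R = 1/(1 − f) = 1/0.5 = 2/1.
Single-dose peak C₀ = D/Vd = 380/20 = 19 μg/mL.
Steady-state peak Cmax,ss = C₀·R = 19 × 2/1 ≈ 38.000 μg/mL.
Peak 38.0 μg/mL vs MTC 45 μg/mL: below toxic threshold.

38.0 μg/mL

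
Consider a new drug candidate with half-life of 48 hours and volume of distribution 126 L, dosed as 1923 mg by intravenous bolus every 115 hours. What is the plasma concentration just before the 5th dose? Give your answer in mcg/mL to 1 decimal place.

3.6 mcg/mL

f = (1/2)^(τ/t½) = (1/2)^(115/48) ≈ 0.1900.
C₀ = D/Vd = 1923/126 ≈ 15.262 mcg/mL.
Before the 5th dose, 4 doses have been given. Superposition: Cmin = C₀·(f + f² + … + f^4).
≈ 15.262 × (0.1900 + 0.0361 + 0.0069 + 0.0013) ≈ 15.262 × 0.2343 ≈ 3.576 mcg/mL.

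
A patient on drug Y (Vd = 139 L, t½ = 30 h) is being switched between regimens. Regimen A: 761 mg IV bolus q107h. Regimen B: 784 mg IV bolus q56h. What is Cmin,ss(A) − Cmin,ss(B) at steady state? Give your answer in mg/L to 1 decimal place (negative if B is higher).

Regimen A: f = (1/2)^(107/30) ≈ 0.0844; Cmin,ss = (761/139)·f/(1−f) ≈ 0.505 mg/L.
Regimen B: f = (1/2)^(56/30) ≈ 0.2742; Cmin,ss = (784/139)·f/(1−f) ≈ 2.131 mg/L.
Difference ≈ 0.505 − 2.131 ≈ -1.626 mg/L.

-1.6 mg/L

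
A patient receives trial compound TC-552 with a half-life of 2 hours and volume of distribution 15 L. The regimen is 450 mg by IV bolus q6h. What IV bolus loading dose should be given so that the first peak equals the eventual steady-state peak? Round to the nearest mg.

f = (1/2)^(6/2) ≈ 0.125000; accumulation ratio R = 1/(1−f) ≈ 1.14286.
Loading dose to hit Cmax,ss on first dose: D_load = D_maint·R ≈ 450 × 1.14286 ≈ 514.29 mg.

514 mg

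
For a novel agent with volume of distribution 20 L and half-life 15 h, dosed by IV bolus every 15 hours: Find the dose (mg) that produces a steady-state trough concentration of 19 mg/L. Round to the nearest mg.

380 mg

τ/t½ = 15/15 ≈ 1, so f = (1/2)^(15/15) ≈ 0.500000.
Cmin,ss = (D/Vd)·f/(1−f), so D = Cmin,ss·Vd·(1−f)/f.
D = 19 × 20 × (1−f)/f ≈ 19 × 20 × 1.00000 ≈ 380.00 mg.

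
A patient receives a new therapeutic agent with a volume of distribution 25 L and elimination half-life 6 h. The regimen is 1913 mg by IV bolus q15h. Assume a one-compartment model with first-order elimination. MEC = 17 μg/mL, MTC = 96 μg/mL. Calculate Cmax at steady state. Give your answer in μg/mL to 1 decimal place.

93.0 μg/mL

τ/t½ = 15/6 ≈ 2.5, so fraction remaining f = (1/2)^(15/6) ≈ 0.1768.
At steady state, accumulation factor R = 1/(1 − e^(−kτ)) ≈ 1.2148.
Each bolus raises the concentration by D/Vd = 1913/25 ≈ 76.520 μg/mL.
Steady-state peak Cmax,ss = C₀·R ≈ 76.520 × 1.2148 ≈ 92.956 μg/mL.
Peak 93.0 μg/mL vs MTC 96 μg/mL: below toxic threshold.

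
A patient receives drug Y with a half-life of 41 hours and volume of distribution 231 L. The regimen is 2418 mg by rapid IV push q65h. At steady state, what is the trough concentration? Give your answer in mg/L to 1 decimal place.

5.2 mg/L

τ/t½ = 65/41 ≈ 1.5854, so fraction remaining f = (1/2)^(65/41) ≈ 0.3332.
Accumulation ratio R = 1/(1 − f) ≈ 1/0.6668 ≈ 1.4997.
Single-dose peak C₀ = D/Vd = 2418/231 ≈ 10.468 mg/L.
Steady-state peak Cmax,ss = C₀·R ≈ 10.468 × 1.4997 ≈ 15.699 mg/L.
Steady-state trough Cmin,ss = Cmax,ss·f ≈ 15.699 × 0.3332 ≈ 5.231 mg/L.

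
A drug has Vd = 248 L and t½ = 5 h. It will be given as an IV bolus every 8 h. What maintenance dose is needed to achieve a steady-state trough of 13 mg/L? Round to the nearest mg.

τ/t½ = 8/5 ≈ 1.6, so f = (1/2)^(8/5) ≈ 0.329877.
Cmin,ss = (D/Vd)·f/(1−f), so D = Cmin,ss·Vd·(1−f)/f.
D = 13 × 248 × (1−f)/f ≈ 13 × 248 × 2.03143 ≈ 6549.33 mg.

6549 mg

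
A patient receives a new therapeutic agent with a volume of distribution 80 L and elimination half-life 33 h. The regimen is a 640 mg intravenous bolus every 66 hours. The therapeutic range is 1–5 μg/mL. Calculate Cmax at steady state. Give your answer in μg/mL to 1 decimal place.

The dosing interval is 2 half-lives, so f = 2^(−2) = 0.25.
Accumulation ratio R = 1/(1 − f) = 1/0.75 = 4/3.
Single-dose peak C₀ = D/Vd = 640/80 = 8 μg/mL.
Steady-state peak Cmax,ss = C₀·R = 8 × 4/3 ≈ 10.667 μg/mL.
Peak 10.7 μg/mL vs MTC 5 μg/mL: exceeds toxic threshold.

10.7 μg/mL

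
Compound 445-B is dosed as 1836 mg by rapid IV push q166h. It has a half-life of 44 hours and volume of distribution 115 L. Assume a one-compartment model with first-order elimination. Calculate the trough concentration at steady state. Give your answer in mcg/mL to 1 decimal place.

1.3 mcg/mL

k = ln2/t½ = ln2/44 ≈ 0.015753 h⁻¹; fraction remaining f = e^(−kτ) = e^(−0.015753×166) ≈ 0.0732.
Each bolus raises the concentration by D/Vd = 1836/115 ≈ 15.965 mcg/mL.
Steady-state trough Cmin,ss = C₀·f/(1−f) ≈ 15.965 × 0.0732/0.9268 ≈ 1.261 mcg/mL.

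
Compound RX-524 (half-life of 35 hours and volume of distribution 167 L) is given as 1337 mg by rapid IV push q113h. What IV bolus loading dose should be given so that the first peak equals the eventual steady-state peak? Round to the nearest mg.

f = (1/2)^(113/35) ≈ 0.106685; accumulation ratio R = 1/(1−f) ≈ 1.11943.
Loading dose to hit Cmax,ss on first dose: D_load = D_maint·R ≈ 1337 × 1.11943 ≈ 1496.68 mg.

1497 mg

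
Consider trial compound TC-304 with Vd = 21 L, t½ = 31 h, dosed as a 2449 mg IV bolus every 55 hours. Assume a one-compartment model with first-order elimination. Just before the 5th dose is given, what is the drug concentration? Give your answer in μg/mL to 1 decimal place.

f = (1/2)^(τ/t½) = (1/2)^(55/31) ≈ 0.2924.
C₀ = D/Vd = 2449/21 ≈ 116.619 μg/mL.
Before the 5th dose, 4 doses have been given. Superposition: Cmin = C₀·(f + f² + … + f^4).
≈ 116.619 × (0.2924 + 0.0855 + 0.0250 + 0.0073) ≈ 116.619 × 0.4102 ≈ 47.837 μg/mL.

47.8 μg/mL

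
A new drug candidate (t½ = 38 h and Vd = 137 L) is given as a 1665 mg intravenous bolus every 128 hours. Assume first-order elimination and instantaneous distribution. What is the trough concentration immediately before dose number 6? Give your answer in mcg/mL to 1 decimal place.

1.3 mcg/mL

f = (1/2)^(τ/t½) = (1/2)^(128/38) ≈ 0.0968.
C₀ = D/Vd = 1665/137 ≈ 12.153 mcg/mL.
Before the 6th dose, 5 doses have been given. Superposition: Cmin = C₀·(f + f² + … + f^5).
≈ 12.153 × (0.0968 + 0.0094 + 0.0009 + 0.0001 + 0.0000) ≈ 12.153 × 0.1072 ≈ 1.303 mcg/mL.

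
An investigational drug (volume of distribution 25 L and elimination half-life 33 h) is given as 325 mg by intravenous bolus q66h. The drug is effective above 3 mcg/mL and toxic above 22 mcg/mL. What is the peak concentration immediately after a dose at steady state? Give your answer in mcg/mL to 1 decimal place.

τ = 66 h = 2 half-lives, so f = (1/2)^2 = 0.25.
Accumulation ratio R = 1/(1 − f) = 1/0.75 = 4/3.
Single-dose peak C₀ = D/Vd = 325/25 = 13 mcg/mL.
Steady-state peak Cmax,ss = C₀·R = 13 × 4/3 ≈ 17.333 mcg/mL.
Peak 17.3 mcg/mL vs MTC 22 mcg/mL: below toxic threshold.

17.3 mcg/mL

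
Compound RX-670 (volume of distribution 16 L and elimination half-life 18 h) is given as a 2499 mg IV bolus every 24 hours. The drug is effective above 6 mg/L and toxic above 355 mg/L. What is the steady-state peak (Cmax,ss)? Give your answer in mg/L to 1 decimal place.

259.0 mg/L

k = ln2/t½ = ln2/18 ≈ 0.038508 h⁻¹; fraction remaining f = e^(−kτ) = e^(−0.038508×24) ≈ 0.3969.
Accumulation ratio R = 1/(1 − f) ≈ 1/0.6031 ≈ 1.6581.
Single-dose peak C₀ = D/Vd = 2499/16 ≈ 156.188 mg/L.
Cmax,ss = C₀/(1 − f) ≈ 156.188/0.6031 ≈ 258.975 mg/L.
Peak 259.0 mg/L vs MTC 355 mg/L: below toxic threshold.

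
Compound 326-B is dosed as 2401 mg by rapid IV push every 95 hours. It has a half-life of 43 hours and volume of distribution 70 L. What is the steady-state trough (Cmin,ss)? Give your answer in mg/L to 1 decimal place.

9.5 mg/L

Over one 95-h interval, 95/43 ≈ 2.2093 half-lives elapse, leaving f ≈ 0.2162 of each dose.
Single-dose peak C₀ = D/Vd = 2401/70 ≈ 34.300 mg/L.
Steady-state trough Cmin,ss = C₀·f/(1−f) ≈ 34.300 × 0.2162/0.7838 ≈ 9.461 mg/L.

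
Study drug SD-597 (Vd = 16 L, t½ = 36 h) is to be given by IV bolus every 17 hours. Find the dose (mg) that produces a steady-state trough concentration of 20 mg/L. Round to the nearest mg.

124 mg

τ/t½ = 17/36 ≈ 0.47222, so f = (1/2)^(17/36) ≈ 0.720853.
Cmin,ss = (D/Vd)·f/(1−f), so D = Cmin,ss·Vd·(1−f)/f.
D = 20 × 16 × (1−f)/f ≈ 20 × 16 × 0.38725 ≈ 123.92 mg.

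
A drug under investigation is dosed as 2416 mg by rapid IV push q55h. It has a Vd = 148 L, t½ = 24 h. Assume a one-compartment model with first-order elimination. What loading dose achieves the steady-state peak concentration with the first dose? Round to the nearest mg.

3036 mg

f = (1/2)^(55/24) ≈ 0.204239; accumulation ratio R = 1/(1−f) ≈ 1.25666.
Loading dose to hit Cmax,ss on first dose: D_load = D_maint·R ≈ 2416 × 1.25666 ≈ 3036.09 mg.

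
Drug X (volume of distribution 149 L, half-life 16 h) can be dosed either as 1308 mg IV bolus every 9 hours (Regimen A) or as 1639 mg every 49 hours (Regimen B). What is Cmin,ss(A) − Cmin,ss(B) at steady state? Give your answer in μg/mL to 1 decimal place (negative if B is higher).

Regimen A: f = (1/2)^(9/16) ≈ 0.6771; Cmin,ss = (1308/149)·f/(1−f) ≈ 18.408 μg/mL.
Regimen B: f = (1/2)^(49/16) ≈ 0.1197; Cmin,ss = (1639/149)·f/(1−f) ≈ 1.496 μg/mL.
Difference ≈ 18.408 − 1.496 ≈ 16.912 μg/mL.

16.9 μg/mL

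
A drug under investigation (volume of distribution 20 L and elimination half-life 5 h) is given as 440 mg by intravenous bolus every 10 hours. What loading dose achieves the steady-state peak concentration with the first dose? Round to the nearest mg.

f = (1/2)^(10/5) ≈ 0.250000; accumulation ratio R = 1/(1−f) ≈ 1.33333.
Loading dose to hit Cmax,ss on first dose: D_load = D_maint·R ≈ 440 × 1.33333 ≈ 586.67 mg.

587 mg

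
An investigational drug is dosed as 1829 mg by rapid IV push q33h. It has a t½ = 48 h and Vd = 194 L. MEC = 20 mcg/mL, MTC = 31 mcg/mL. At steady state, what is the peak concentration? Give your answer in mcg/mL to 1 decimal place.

24.9 mcg/mL

Over one 33-h interval, 33/48 ≈ 0.6875 half-lives elapse, leaving f ≈ 0.6209 of each dose.
At steady state, accumulation factor R = 1/(1 − e^(−kτ)) ≈ 2.6378.
Single-dose peak C₀ = D/Vd = 1829/194 ≈ 9.428 mcg/mL.
Steady-state peak Cmax,ss = C₀·R ≈ 9.428 × 2.6378 ≈ 24.869 mcg/mL.
Peak 24.9 mcg/mL vs MTC 31 mcg/mL: below toxic threshold.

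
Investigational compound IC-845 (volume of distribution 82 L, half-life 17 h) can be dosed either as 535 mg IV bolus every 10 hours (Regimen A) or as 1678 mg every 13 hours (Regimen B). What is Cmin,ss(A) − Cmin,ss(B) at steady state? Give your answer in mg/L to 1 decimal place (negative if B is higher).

Regimen A: f = (1/2)^(10/17) ≈ 0.6652; Cmin,ss = (535/82)·f/(1−f) ≈ 12.963 mg/L.
Regimen B: f = (1/2)^(13/17) ≈ 0.5886; Cmin,ss = (1678/82)·f/(1−f) ≈ 29.278 mg/L.
Difference ≈ 12.963 − 29.278 ≈ -16.315 mg/L.

-16.3 mg/L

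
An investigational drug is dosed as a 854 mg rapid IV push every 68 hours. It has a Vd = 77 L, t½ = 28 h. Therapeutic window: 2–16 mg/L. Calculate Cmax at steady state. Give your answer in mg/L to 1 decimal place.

13.6 mg/L

τ/t½ = 68/28 ≈ 2.4286, so fraction remaining f = (1/2)^(68/28) ≈ 0.1857.
At steady state, accumulation factor R = 1/(1 − e^(−kτ)) ≈ 1.2280.
Single-dose peak C₀ = D/Vd = 854/77 ≈ 11.091 mg/L.
Cmax,ss = C₀/(1 − f) ≈ 11.091/0.8143 ≈ 13.620 mg/L.
Peak 13.6 mg/L vs MTC 16 mg/L: below toxic threshold.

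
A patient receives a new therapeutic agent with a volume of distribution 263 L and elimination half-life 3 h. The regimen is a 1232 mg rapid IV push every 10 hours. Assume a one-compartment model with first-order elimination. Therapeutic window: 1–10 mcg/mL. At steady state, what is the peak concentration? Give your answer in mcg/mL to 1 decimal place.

k = ln2/t½ = ln2/3 ≈ 0.231049 h⁻¹; fraction remaining f = e^(−kτ) = e^(−0.231049×10) ≈ 0.0992.
Accumulation ratio R = 1/(1 − f) ≈ 1/0.9008 ≈ 1.1101.
Single-dose peak C₀ = D/Vd = 1232/263 ≈ 4.684 mcg/mL.
Steady-state peak Cmax,ss = C₀·R ≈ 4.684 × 1.1101 ≈ 5.200 mcg/mL.
Peak 5.2 mcg/mL vs MTC 10 mcg/mL: below toxic threshold.

5.2 mcg/mL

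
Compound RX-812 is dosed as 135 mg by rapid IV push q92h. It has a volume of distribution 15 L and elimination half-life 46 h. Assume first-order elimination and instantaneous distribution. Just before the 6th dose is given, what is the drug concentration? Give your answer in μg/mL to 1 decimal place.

f = (1/2)^(τ/t½) = (1/2)^(92/46) ≈ 0.2500.
C₀ = D/Vd = 135/15 ≈ 9.000 μg/mL.
Before the 6th dose, 5 doses have been given. Superposition: Cmin = C₀·(f + f² + … + f^5).
≈ 9.000 × (0.2500 + 0.0625 + 0.0156 + 0.0039 + 0.0010) ≈ 9.000 × 0.3330 ≈ 2.997 μg/mL.

3.0 μg/mL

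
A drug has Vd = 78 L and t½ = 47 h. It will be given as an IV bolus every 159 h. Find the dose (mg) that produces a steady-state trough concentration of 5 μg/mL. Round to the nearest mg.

3679 mg

τ/t½ = 159/47 ≈ 3.383, so f = (1/2)^(159/47) ≈ 0.095857.
Cmin,ss = (D/Vd)·f/(1−f), so D = Cmin,ss·Vd·(1−f)/f.
D = 5 × 78 × (1−f)/f ≈ 5 × 78 × 9.43221 ≈ 3678.56 mg.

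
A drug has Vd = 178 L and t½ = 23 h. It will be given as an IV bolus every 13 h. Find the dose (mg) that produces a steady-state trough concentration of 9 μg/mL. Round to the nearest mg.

768 mg

τ/t½ = 13/23 ≈ 0.56522, so f = (1/2)^(13/23) ≈ 0.675854.
Cmin,ss = (D/Vd)·f/(1−f), so D = Cmin,ss·Vd·(1−f)/f.
D = 9 × 178 × (1−f)/f ≈ 9 × 178 × 0.47961 ≈ 768.34 mg.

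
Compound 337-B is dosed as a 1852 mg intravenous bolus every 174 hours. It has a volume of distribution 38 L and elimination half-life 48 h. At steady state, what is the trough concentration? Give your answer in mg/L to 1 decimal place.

Over one 174-h interval, 174/48 ≈ 3.625 half-lives elapse, leaving f ≈ 0.0811 of each dose.
At steady state, accumulation factor R = 1/(1 − e^(−kτ)) ≈ 1.0883.
Single-dose peak C₀ = D/Vd = 1852/38 ≈ 48.737 mg/L.
Steady-state peak Cmax,ss = C₀·R ≈ 48.737 × 1.0883 ≈ 53.040 mg/L.
One interval later, Cmin,ss = Cmax,ss·e^(−kτ) ≈ 53.040 × 0.0811 ≈ 4.302 mg/L.

4.3 mg/L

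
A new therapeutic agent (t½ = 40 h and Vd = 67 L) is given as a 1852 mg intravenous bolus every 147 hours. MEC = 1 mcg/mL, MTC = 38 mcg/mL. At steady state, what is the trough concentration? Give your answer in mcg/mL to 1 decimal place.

2.3 mcg/mL

k = ln2/t½ = ln2/40 ≈ 0.017329 h⁻¹; fraction remaining f = e^(−kτ) = e^(−0.017329×147) ≈ 0.0783.
Accumulation ratio R = 1/(1 − f) ≈ 1/0.9217 ≈ 1.0850.
Single-dose peak C₀ = D/Vd = 1852/67 ≈ 27.642 mcg/mL.
Steady-state peak Cmax,ss = C₀·R ≈ 27.642 × 1.0850 ≈ 29.992 mcg/mL.
Steady-state trough Cmin,ss = Cmax,ss·f ≈ 29.992 × 0.0783 ≈ 2.348 mcg/mL.
Trough 2.3 mcg/mL vs MEC 1 mcg/mL: adequate.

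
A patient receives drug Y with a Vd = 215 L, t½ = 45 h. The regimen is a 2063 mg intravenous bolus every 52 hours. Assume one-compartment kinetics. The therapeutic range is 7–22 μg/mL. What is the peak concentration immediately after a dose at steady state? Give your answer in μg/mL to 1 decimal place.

17.4 μg/mL

Over one 52-h interval, 52/45 ≈ 1.1556 half-lives elapse, leaving f ≈ 0.4489 of each dose.
Accumulation ratio R = 1/(1 − f) ≈ 1/0.5511 ≈ 1.8146.
Single-dose peak C₀ = D/Vd = 2063/215 ≈ 9.595 μg/mL.
Steady-state peak Cmax,ss = C₀·R ≈ 9.595 × 1.8146 ≈ 17.411 μg/mL.
Peak 17.4 μg/mL vs MTC 22 μg/mL: below toxic threshold.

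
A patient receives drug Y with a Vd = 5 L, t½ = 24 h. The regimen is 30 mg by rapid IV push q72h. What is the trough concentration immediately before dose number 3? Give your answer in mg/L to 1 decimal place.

f = (1/2)^(τ/t½) = (1/2)^(72/24) ≈ 0.1250.
C₀ = D/Vd = 30/5 ≈ 6.000 mg/L.
Before the 3rd dose, 2 doses have been given. Superposition: Cmin = C₀·(f + f²).
≈ 6.000 × (0.1250 + 0.0156) ≈ 6.000 × 0.1406 ≈ 0.844 mg/L.

0.8 mg/L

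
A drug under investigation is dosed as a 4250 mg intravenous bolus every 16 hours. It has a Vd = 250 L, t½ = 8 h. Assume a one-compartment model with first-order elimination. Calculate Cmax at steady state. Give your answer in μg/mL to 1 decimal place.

22.7 μg/mL

The dosing interval is 2 half-lives, so f = 2^(−2) = 0.25.
Accumulation ratio R = 1/(1 − f) = 1/0.75 = 4/3.
Single-dose peak C₀ = D/Vd = 4250/250 = 17 μg/mL.
Steady-state peak Cmax,ss = C₀·R = 17 × 4/3 ≈ 22.667 μg/mL.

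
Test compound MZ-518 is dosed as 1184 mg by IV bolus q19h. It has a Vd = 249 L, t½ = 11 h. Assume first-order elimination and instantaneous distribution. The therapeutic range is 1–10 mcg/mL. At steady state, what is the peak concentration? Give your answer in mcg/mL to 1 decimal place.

k = ln2/t½ = ln2/11 ≈ 0.063013 h⁻¹; fraction remaining f = e^(−kτ) = e^(−0.063013×19) ≈ 0.3020.
Accumulation ratio R = 1/(1 − f) ≈ 1/0.6980 ≈ 1.4327.
Single-dose peak C₀ = D/Vd = 1184/249 ≈ 4.755 mcg/mL.
Steady-state peak Cmax,ss = C₀·R ≈ 4.755 × 1.4327 ≈ 6.812 mcg/mL.
Peak 6.8 mcg/mL vs MTC 10 mcg/mL: below toxic threshold.

6.8 mcg/mL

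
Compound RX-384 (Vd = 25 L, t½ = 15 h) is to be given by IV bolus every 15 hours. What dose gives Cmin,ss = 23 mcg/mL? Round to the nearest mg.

τ/t½ = 15/15 ≈ 1, so f = (1/2)^(15/15) ≈ 0.500000.
Cmin,ss = (D/Vd)·f/(1−f), so D = Cmin,ss·Vd·(1−f)/f.
D = 23 × 25 × (1−f)/f ≈ 23 × 25 × 1.00000 ≈ 575.00 mg.

575 mg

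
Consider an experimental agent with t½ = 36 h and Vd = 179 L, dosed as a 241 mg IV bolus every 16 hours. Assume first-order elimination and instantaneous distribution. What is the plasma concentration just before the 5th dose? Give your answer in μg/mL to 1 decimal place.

f = (1/2)^(τ/t½) = (1/2)^(16/36) ≈ 0.7349.
C₀ = D/Vd = 241/179 ≈ 1.346 μg/mL.
Before the 5th dose, 4 doses have been given. Superposition: Cmin = C₀·(f + f² + … + f^4).
≈ 1.346 × (0.7349 + 0.5401 + 0.3969 + 0.2917) ≈ 1.346 × 1.9636 ≈ 2.643 μg/mL.

2.6 μg/mL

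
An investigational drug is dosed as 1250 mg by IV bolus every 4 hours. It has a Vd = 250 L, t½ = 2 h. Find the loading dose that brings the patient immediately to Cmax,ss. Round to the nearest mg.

1667 mg

f = (1/2)^(4/2) ≈ 0.250000; accumulation ratio R = 1/(1−f) ≈ 1.33333.
Loading dose to hit Cmax,ss on first dose: D_load = D_maint·R ≈ 1250 × 1.33333 ≈ 1666.66 mg.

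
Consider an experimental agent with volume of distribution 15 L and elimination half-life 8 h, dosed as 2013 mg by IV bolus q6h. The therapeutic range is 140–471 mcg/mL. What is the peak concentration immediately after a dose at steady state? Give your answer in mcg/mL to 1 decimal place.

331.0 mcg/mL

Over one 6-h interval, 6/8 ≈ 0.75 half-lives elapse, leaving f ≈ 0.5946 of each dose.
Accumulation ratio R = 1/(1 − f) ≈ 1/0.4054 ≈ 2.4667.
Single-dose peak C₀ = D/Vd = 2013/15 ≈ 134.200 mcg/mL.
Steady-state peak Cmax,ss = C₀·R ≈ 134.200 × 2.4667 ≈ 331.031 mcg/mL.
Peak 331.0 mcg/mL vs MTC 471 mcg/mL: below toxic threshold.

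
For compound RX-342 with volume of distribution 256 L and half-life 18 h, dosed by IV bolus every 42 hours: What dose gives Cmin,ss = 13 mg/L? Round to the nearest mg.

τ/t½ = 42/18 ≈ 2.3333, so f = (1/2)^(42/18) ≈ 0.198425.
Cmin,ss = (D/Vd)·f/(1−f), so D = Cmin,ss·Vd·(1−f)/f.
D = 13 × 256 × (1−f)/f ≈ 13 × 256 × 4.03969 ≈ 13444.09 mg.

13444 mg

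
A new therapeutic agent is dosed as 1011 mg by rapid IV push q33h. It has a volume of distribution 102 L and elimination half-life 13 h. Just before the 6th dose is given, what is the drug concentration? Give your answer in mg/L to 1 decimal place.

2.1 mg/L

f = (1/2)^(τ/t½) = (1/2)^(33/13) ≈ 0.1721.
C₀ = D/Vd = 1011/102 ≈ 9.912 mg/L.
Before the 6th dose, 5 doses have been given. Superposition: Cmin = C₀·(f + f² + … + f^5).
≈ 9.912 × (0.1721 + 0.0296 + 0.0051 + 0.0009 + 0.0002) ≈ 9.912 × 0.2079 ≈ 2.061 mg/L.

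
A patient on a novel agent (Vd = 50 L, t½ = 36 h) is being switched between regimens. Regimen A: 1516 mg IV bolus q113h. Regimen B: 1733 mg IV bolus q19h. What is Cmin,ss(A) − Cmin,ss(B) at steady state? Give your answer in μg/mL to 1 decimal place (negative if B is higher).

-74.6 μg/mL

Regimen A: f = (1/2)^(113/36) ≈ 0.1135; Cmin,ss = (1516/50)·f/(1−f) ≈ 3.882 μg/mL.
Regimen B: f = (1/2)^(19/36) ≈ 0.6936; Cmin,ss = (1733/50)·f/(1−f) ≈ 78.460 μg/mL.
Difference ≈ 3.882 − 78.460 ≈ -74.578 μg/mL.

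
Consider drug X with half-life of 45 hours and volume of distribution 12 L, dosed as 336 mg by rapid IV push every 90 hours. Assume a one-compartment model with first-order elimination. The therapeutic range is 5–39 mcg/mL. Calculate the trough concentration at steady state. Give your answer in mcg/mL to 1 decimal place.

The dosing interval is 2 half-lives, so f = 2^(−2) = 0.25.
At steady state, R = 1/(1 − 0.25) = 4/3.
Single-dose peak C₀ = D/Vd = 336/12 = 28 mcg/mL.
Steady-state peak Cmax,ss = C₀·R = 28 × 4/3 ≈ 37.333 mcg/mL.
Steady-state trough Cmin,ss = Cmax,ss·f ≈ 37.333 × 0.25 ≈ 9.333 mcg/mL.
Trough 9.3 mcg/mL vs MEC 5 mcg/mL: adequate.

9.3 mcg/mL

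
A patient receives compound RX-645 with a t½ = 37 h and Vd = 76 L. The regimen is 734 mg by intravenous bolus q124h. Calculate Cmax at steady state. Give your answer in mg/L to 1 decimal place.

Over one 124-h interval, 124/37 ≈ 3.3514 half-lives elapse, leaving f ≈ 0.0980 of each dose.
Accumulation ratio R = 1/(1 − f) ≈ 1/0.9020 ≈ 1.1086.
Single-dose peak C₀ = D/Vd = 734/76 ≈ 9.658 mg/L.
Steady-state peak Cmax,ss = C₀·R ≈ 9.658 × 1.1086 ≈ 10.707 mg/L.

10.7 mg/L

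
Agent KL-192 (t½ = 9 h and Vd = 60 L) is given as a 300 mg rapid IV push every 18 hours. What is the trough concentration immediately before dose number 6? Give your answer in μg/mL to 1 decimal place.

f = (1/2)^(τ/t½) = (1/2)^(18/9) ≈ 0.2500.
C₀ = D/Vd = 300/60 ≈ 5.000 μg/mL.
Before the 6th dose, 5 doses have been given. Superposition: Cmin = C₀·(f + f² + … + f^5).
≈ 5.000 × (0.2500 + 0.0625 + 0.0156 + 0.0039 + 0.0010) ≈ 5.000 × 0.3330 ≈ 1.665 μg/mL.

1.7 μg/mL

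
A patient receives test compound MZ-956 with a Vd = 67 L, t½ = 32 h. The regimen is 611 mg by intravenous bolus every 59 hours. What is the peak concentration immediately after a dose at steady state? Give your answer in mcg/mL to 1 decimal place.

τ/t½ = 59/32 ≈ 1.8438, so fraction remaining f = (1/2)^(59/32) ≈ 0.2786.
At steady state, accumulation factor R = 1/(1 − e^(−kτ)) ≈ 1.3862.
Each bolus raises the concentration by D/Vd = 611/67 ≈ 9.119 mcg/mL.
Steady-state peak Cmax,ss = C₀·R ≈ 9.119 × 1.3862 ≈ 12.641 mcg/mL.

12.6 mcg/mL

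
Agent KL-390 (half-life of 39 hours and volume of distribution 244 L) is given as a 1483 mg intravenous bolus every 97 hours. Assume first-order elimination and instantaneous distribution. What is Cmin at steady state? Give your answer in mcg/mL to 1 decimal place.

k = ln2/t½ = ln2/39 ≈ 0.017773 h⁻¹; fraction remaining f = e^(−kτ) = e^(−0.017773×97) ≈ 0.1784.
Accumulation ratio R = 1/(1 − f) ≈ 1/0.8216 ≈ 1.2171.
Each bolus raises the concentration by D/Vd = 1483/244 ≈ 6.078 mcg/mL.
Cmax,ss = C₀/(1 − f) ≈ 6.078/0.8216 ≈ 7.398 mcg/mL.
Steady-state trough Cmin,ss = Cmax,ss·f ≈ 7.398 × 0.1784 ≈ 1.320 mcg/mL.

1.3 mcg/mL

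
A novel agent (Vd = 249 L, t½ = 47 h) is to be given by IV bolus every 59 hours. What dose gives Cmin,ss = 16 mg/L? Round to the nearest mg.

τ/t½ = 59/47 ≈ 1.2553, so f = (1/2)^(59/47) ≈ 0.418901.
Cmin,ss = (D/Vd)·f/(1−f), so D = Cmin,ss·Vd·(1−f)/f.
D = 16 × 249 × (1−f)/f ≈ 16 × 249 × 1.38720 ≈ 5526.60 mg.

5527 mg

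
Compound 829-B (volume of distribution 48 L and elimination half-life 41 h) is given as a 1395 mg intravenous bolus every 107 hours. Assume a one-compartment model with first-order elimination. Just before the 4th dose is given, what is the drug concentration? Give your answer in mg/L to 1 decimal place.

5.7 mg/L

f = (1/2)^(τ/t½) = (1/2)^(107/41) ≈ 0.1638.
C₀ = D/Vd = 1395/48 ≈ 29.062 mg/L.
Before the 4th dose, 3 doses have been given. Superposition: Cmin = C₀·(f + f² + … + f^3).
≈ 29.062 × (0.1638 + 0.0268 + 0.0044) ≈ 29.062 × 0.1950 ≈ 5.667 mg/L.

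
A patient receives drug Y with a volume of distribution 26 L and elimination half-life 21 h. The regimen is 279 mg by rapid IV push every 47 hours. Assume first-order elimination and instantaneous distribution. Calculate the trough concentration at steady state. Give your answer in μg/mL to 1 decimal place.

τ/t½ = 47/21 ≈ 2.2381, so fraction remaining f = (1/2)^(47/21) ≈ 0.2120.
Single-dose peak C₀ = D/Vd = 279/26 ≈ 10.731 μg/mL.
Steady-state trough Cmin,ss = C₀·f/(1−f) ≈ 10.731 × 0.2120/0.7880 ≈ 2.887 μg/mL.

2.9 μg/mL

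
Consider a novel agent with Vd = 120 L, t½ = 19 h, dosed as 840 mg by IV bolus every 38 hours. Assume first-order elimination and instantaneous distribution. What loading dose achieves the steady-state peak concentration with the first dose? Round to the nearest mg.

1120 mg

f = (1/2)^(38/19) ≈ 0.250000; accumulation ratio R = 1/(1−f) ≈ 1.33333.
Loading dose to hit Cmax,ss on first dose: D_load = D_maint·R ≈ 840 × 1.33333 ≈ 1120.00 mg.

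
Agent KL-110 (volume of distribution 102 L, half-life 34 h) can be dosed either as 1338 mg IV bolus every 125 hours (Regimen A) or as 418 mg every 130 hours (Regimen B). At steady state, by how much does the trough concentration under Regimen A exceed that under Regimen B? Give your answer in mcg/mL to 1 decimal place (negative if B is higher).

0.8 mcg/mL

Regimen A: f = (1/2)^(125/34) ≈ 0.0782; Cmin,ss = (1338/102)·f/(1−f) ≈ 1.113 mcg/mL.
Regimen B: f = (1/2)^(130/34) ≈ 0.0706; Cmin,ss = (418/102)·f/(1−f) ≈ 0.311 mcg/mL.
Difference ≈ 1.113 − 0.311 ≈ 0.802 mcg/mL.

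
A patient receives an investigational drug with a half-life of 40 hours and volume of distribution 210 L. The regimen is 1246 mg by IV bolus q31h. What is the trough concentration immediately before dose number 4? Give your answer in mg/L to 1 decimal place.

6.7 mg/L

f = (1/2)^(τ/t½) = (1/2)^(31/40) ≈ 0.5844.
C₀ = D/Vd = 1246/210 ≈ 5.933 mg/L.
Before the 4th dose, 3 doses have been given. Superposition: Cmin = C₀·(f + f² + … + f^3).
≈ 5.933 × (0.5844 + 0.3415 + 0.1996) ≈ 5.933 × 1.1255 ≈ 6.678 mg/L.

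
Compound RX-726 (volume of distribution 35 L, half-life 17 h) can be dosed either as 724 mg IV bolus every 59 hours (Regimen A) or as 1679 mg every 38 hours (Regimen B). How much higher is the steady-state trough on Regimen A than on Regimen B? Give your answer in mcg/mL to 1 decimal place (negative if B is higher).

Regimen A: f = (1/2)^(59/17) ≈ 0.0902; Cmin,ss = (724/35)·f/(1−f) ≈ 2.051 mcg/mL.
Regimen B: f = (1/2)^(38/17) ≈ 0.2124; Cmin,ss = (1679/35)·f/(1−f) ≈ 12.937 mcg/mL.
Difference ≈ 2.051 − 12.937 ≈ -10.886 mcg/mL.

-10.9 mcg/mL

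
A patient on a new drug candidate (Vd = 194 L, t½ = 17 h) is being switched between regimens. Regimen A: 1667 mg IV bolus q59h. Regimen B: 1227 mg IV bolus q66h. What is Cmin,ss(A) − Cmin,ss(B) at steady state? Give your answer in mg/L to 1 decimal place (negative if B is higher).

0.4 mg/L

Regimen A: f = (1/2)^(59/17) ≈ 0.0902; Cmin,ss = (1667/194)·f/(1−f) ≈ 0.852 mg/L.
Regimen B: f = (1/2)^(66/17) ≈ 0.0678; Cmin,ss = (1227/194)·f/(1−f) ≈ 0.460 mg/L.
Difference ≈ 0.852 − 0.460 ≈ 0.392 mg/L.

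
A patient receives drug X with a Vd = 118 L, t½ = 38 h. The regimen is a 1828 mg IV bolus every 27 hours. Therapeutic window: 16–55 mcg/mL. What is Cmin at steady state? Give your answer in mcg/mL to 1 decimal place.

τ/t½ = 27/38 ≈ 0.71053, so fraction remaining f = (1/2)^(27/38) ≈ 0.6111.
Each bolus raises the concentration by D/Vd = 1828/118 ≈ 15.492 mcg/mL.
Steady-state trough Cmin,ss = C₀·f/(1−f) ≈ 15.492 × 0.6111/0.3889 ≈ 24.343 mcg/mL.
Trough 24.3 mcg/mL vs MEC 16 mcg/mL: adequate.

24.3 mcg/mL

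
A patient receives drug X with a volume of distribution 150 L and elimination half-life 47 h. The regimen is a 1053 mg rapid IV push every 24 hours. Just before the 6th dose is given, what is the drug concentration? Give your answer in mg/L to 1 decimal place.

f = (1/2)^(τ/t½) = (1/2)^(24/47) ≈ 0.7019.
C₀ = D/Vd = 1053/150 ≈ 7.020 mg/L.
Before the 6th dose, 5 doses have been given. Superposition: Cmin = C₀·(f + f² + … + f^5).
≈ 7.020 × (0.7019 + 0.4927 + 0.3458 + 0.2427 + 0.1704) ≈ 7.020 × 1.9535 ≈ 13.714 mg/L.

13.7 mg/L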